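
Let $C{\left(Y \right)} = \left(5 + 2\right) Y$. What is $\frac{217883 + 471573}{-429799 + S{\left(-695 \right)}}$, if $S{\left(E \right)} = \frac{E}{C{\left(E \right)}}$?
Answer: $- \frac{301637}{188037} \approx -1.6041$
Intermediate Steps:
$C{\left(Y \right)} = 7 Y$
$S{\left(E \right)} = \frac{1}{7}$ ($S{\left(E \right)} = \frac{E}{7 E} = E \frac{1}{7 E} = \frac{1}{7}$)
$\frac{217883 + 471573}{-429799 + S{\left(-695 \right)}} = \frac{217883 + 471573}{-429799 + \frac{1}{7}} = \frac{689456}{- \frac{3008592}{7}} = 689456 \left(- \frac{7}{3008592}\right) = - \frac{301637}{188037}$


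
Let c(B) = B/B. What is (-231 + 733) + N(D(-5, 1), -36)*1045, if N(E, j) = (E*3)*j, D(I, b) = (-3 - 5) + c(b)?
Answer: 790522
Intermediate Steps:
c(B) = 1
D(I, b) = -7 (D(I, b) = (-3 - 5) + 1 = -8 + 1 = -7)
N(E, j) = 3*E*j (N(E, j) = (3*E)*j = 3*E*j)
(-231 + 733) + N(D(-5, 1), -36)*1045 = (-231 + 733) + (3*(-7)*(-36))*1045 = 502 + 756*1045 = 502 + 790020 = 790522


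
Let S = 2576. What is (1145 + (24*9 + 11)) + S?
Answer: 3948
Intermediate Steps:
(1145 + (24*9 + 11)) + S = (1145 + (24*9 + 11)) + 2576 = (1145 + (216 + 11)) + 2576 = (1145 + 227) + 2576 = 1372 + 2576 = 3948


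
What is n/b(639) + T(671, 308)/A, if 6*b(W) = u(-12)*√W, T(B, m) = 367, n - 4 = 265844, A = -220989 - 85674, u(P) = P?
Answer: -367/306663 - 44308*√71/71 ≈ -5258.4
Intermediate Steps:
A = -306663
n = 265848 (n = 4 + 265844 = 265848)
b(W) = -2*√W (b(W) = (-12*√W)/6 = -2*√W)
n/b(639) + T(671, 308)/A = 265848/((-6*√71)) + 367/(-306663) = 265848/((-6*√71)) + 367*(-1/306663) = 265848/((-6*√71)) - 367/306663 = 265848*(-√71/426) - 367/306663 = -44308*√71/71 - 367/306663 = -367/306663 - 44308*√71/71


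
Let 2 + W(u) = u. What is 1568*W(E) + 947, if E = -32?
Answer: -52365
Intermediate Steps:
W(u) = -2 + u
1568*W(E) + 947 = 1568*(-2 - 32) + 947 = 1568*(-34) + 947 = -53312 + 947 = -52365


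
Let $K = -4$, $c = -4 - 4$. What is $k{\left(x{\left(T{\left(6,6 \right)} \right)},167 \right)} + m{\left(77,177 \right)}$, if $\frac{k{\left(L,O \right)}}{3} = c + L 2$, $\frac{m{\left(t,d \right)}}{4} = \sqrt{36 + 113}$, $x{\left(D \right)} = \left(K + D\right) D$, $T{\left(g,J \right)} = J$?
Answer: $48 + 4 \sqrt{149} \approx 96.826$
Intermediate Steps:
$c = -8$
$x{\left(D \right)} = D \left(-4 + D\right)$ ($x{\left(D \right)} = \left(-4 + D\right) D = D \left(-4 + D\right)$)
$m{\left(t,d \right)} = 4 \sqrt{149}$ ($m{\left(t,d \right)} = 4 \sqrt{36 + 113} = 4 \sqrt{149}$)
$k{\left(L,O \right)} = -24 + 6 L$ ($k{\left(L,O \right)} = 3 \left(-8 + L 2\right) = 3 \left(-8 + 2 L\right) = -24 + 6 L$)
$k{\left(x{\left(T{\left(6,6 \right)} \right)},167 \right)} + m{\left(77,177 \right)} = \left(-24 + 6 \cdot 6 \left(-4 + 6\right)\right) + 4 \sqrt{149} = \left(-24 + 6 \cdot 6 \cdot 2\right) + 4 \sqrt{149} = \left(-24 + 6 \cdot 12\right) + 4 \sqrt{149} = \left(-24 + 72\right) + 4 \sqrt{149} = 48 + 4 \sqrt{149}$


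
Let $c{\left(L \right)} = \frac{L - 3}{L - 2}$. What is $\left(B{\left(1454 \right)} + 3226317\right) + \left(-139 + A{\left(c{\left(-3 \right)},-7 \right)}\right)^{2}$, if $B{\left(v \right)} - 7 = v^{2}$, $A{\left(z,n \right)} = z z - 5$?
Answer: $\frac{3350477096}{625} \approx 5.3608 \cdot 10^{6}$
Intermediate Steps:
$c{\left(L \right)} = \frac{-3 + L}{-2 + L}$
$A{\left(z,n \right)} = -5 + z^{2}$ ($A{\left(z,n \right)} = z^{2} - 5 = -5 + z^{2}$)
$B{\left(v \right)} = 7 + v^{2}$
$\left(B{\left(1454 \right)} + 3226317\right) + \left(-139 + A{\left(c{\left(-3 \right)},-7 \right)}\right)^{2} = \left(\left(7 + 1454^{2}\right) + 3226317\right) + \left(-139 - \left(5 - \left(\frac{-3 - 3}{-2 - 3}\right)^{2}\right)\right)^{2} = \left(\left(7 + 2114116\right) + 3226317\right) + \left(-139 - \left(5 - \left(\frac{1}{-5} \left(-6\right)\right)^{2}\right)\right)^{2} = \left(2114123 + 3226317\right) + \left(-139 - \left(5 - \left(\left(- \frac{1}{5}\right) \left(-6\right)\right)^{2}\right)\right)^{2} = 5340440 + \left(-139 - \left(5 - \left(\frac{6}{5}\right)^{2}\right)\right)^{2} = 5340440 + \left(-139 + \left(-5 + \frac{36}{25}\right)\right)^{2} = 5340440 + \left(-139 - \frac{89}{25}\right)^{2} = 5340440 + \left(- \frac{3564}{25}\right)^{2} = 5340440 + \frac{12702096}{625} = \frac{3350477096}{625}$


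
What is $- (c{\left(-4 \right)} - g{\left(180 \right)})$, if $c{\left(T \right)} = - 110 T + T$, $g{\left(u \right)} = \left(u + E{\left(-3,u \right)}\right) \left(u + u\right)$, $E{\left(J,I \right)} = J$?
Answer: $63284$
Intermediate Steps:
$g{\left(u \right)} = 2 u \left(-3 + u\right)$ ($g{\left(u \right)} = \left(u - 3\right) \left(u + u\right) = \left(-3 + u\right) 2 u = 2 u \left(-3 + u\right)$)
$c{\left(T \right)} = - 109 T$
$- (c{\left(-4 \right)} - g{\left(180 \right)}) = - (\left(-109\right) \left(-4\right) - 2 \cdot 180 \left(-3 + 180\right)) = - (436 - 2 \cdot 180 \cdot 177) = - (436 - 63720) = \left(-1\right) \left(-63284\right) = 63284$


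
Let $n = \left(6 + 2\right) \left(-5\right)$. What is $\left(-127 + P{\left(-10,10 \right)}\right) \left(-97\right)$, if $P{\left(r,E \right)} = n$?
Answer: $16199$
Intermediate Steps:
$n = -40$ ($n = 8 \left(-5\right) = -40$)
$P{\left(r,E \right)} = -40$
$\left(-127 + P{\left(-10,10 \right)}\right) \left(-97\right) = \left(-127 - 40\right) \left(-97\right) = \left(-167\right) \left(-97\right) = 16199$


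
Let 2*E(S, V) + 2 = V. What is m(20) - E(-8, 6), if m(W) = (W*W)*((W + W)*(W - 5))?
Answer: 239998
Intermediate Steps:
E(S, V) = -1 + V/2
m(W) = 2*W**3*(-5 + W) (m(W) = W**2*((2*W)*(-5 + W)) = W**2*(2*W*(-5 + W)) = 2*W**3*(-5 + W))
m(20) - E(-8, 6) = 2*20**3*(-5 + 20) - (-1 + (1/2)*6) = 2*8000*15 - (-1 + 3) = 240000 - 1*2 = 240000 - 2 = 239998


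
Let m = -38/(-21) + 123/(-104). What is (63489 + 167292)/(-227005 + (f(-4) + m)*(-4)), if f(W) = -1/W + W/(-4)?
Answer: -126006426/123948829 ≈ -1.0166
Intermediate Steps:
f(W) = -1/W - W/4 (f(W) = -1/W + W*(-1/4) = -1/W - W/4)
m = 1369/2184 (m = -38*(-1/21) + 123*(-1/104) = 38/21 - 123/104 = 1369/2184 ≈ 0.62683)
(63489 + 167292)/(-227005 + (f(-4) + m)*(-4)) = (63489 + 167292)/(-227005 + ((-1/(-4) - 1/4*(-4)) + 1369/2184)*(-4)) = 230781/(-227005 + ((-1*(-1/4) + 1) + 1369/2184)*(-4)) = 230781/(-227005 + ((1/4 + 1) + 1369/2184)*(-4)) = 230781/(-227005 + (5/4 + 1369/2184)*(-4)) = 230781/(-227005 + (4099/2184)*(-4)) = 230781/(-227005 - 4099/546) = 230781/(-123948829/546) = 230781*(-546/123948829) = -126006426/123948829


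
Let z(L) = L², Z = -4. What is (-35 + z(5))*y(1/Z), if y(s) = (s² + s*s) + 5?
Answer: -205/4 ≈ -51.250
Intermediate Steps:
y(s) = 5 + 2*s² (y(s) = (s² + s²) + 5 = 2*s² + 5 = 5 + 2*s²)
(-35 + z(5))*y(1/Z) = (-35 + 5²)*(5 + 2*(1/(-4))²) = (-35 + 25)*(5 + 2*(-¼)²) = -10*(5 + 2*(1/16)) = -10*(5 + ⅛) = -10*41/8 = -205/4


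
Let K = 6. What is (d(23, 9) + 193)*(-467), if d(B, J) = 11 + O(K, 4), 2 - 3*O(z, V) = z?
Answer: -283936/3 ≈ -94645.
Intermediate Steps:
O(z, V) = ⅔ - z/3
d(B, J) = 29/3 (d(B, J) = 11 + (⅔ - ⅓*6) = 11 + (⅔ - 2) = 11 - 4/3 = 29/3)
(d(23, 9) + 193)*(-467) = (29/3 + 193)*(-467) = (608/3)*(-467) = -283936/3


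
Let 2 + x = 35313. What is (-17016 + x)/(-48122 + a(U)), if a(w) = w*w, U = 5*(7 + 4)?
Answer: -18295/45097 ≈ -0.40568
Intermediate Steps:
x = 35311 (x = -2 + 35313 = 35311)
U = 55 (U = 5*11 = 55)
a(w) = w²
(-17016 + x)/(-48122 + a(U)) = (-17016 + 35311)/(-48122 + 55²) = 18295/(-48122 + 3025) = 18295/(-45097) = 18295*(-1/45097) = -18295/45097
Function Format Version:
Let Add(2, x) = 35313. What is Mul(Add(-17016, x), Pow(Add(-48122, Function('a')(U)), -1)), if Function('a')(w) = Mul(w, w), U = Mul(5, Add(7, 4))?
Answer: Rational(-18295, 45097) ≈ -0.40568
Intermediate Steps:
x = 35311 (x = Add(-2, 35313) = 35311)
U = 55 (U = Mul(5, 11) = 55)
Function('a')(w) = Pow(w, 2)
Mul(Add(-17016, x), Pow(Add(-48122, Function('a')(U)), -1)) = Mul(Add(-17016, 35311), Pow(Add(-48122, Pow(55, 2)), -1)) = Mul(18295, Pow(Add(-48122, 3025), -1)) = Mul(18295, Pow(-45097, -1)) = Mul(18295, Rational(-1, 45097)) = Rational(-18295, 45097)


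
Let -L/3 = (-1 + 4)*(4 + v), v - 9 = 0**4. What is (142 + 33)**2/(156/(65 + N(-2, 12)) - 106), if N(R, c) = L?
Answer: -30625/109 ≈ -280.96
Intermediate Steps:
v = 9 (v = 9 + 0**4 = 9 + 0 = 9)
L = -117 (L = -3*(-1 + 4)*(4 + 9) = -9*13 = -3*39 = -117)
N(R, c) = -117
(142 + 33)**2/(156/(65 + N(-2, 12)) - 106) = (142 + 33)**2/(156/(65 - 117) - 106) = 175**2/(156/(-52) - 106) = 30625/(-1/52*156 - 106) = 30625/(-3 - 106) = 30625/(-109) = 30625*(-1/109) = -30625/109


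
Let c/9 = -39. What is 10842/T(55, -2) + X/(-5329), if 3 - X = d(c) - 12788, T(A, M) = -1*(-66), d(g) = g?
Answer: 9484941/58619 ≈ 161.81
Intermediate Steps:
c = -351 (c = 9*(-39) = -351)
T(A, M) = 66
X = 13142 (X = 3 - (-351 - 12788) = 3 - 1*(-13139) = 3 + 13139 = 13142)
10842/T(55, -2) + X/(-5329) = 10842/66 + 13142/(-5329) = 10842*(1/66) + 13142*(-1/5329) = 1807/11 - 13142/5329 = 9484941/58619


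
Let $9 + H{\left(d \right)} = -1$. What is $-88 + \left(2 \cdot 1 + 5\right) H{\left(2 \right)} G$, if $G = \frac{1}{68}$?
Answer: $- \frac{3027}{34} \approx -89.029$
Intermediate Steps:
$H{\left(d \right)} = -10$ ($H{\left(d \right)} = -9 - 1 = -10$)
$G = \frac{1}{68} \approx 0.014706$
$-88 + \left(2 \cdot 1 + 5\right) H{\left(2 \right)} G = -88 + \left(2 \cdot 1 + 5\right) \left(-10\right) \frac{1}{68} = -88 + \left(2 + 5\right) \left(-10\right) \frac{1}{68} = -88 + 7 \left(-10\right) \frac{1}{68} = -88 - \frac{35}{34} = - \frac{3027}{34}$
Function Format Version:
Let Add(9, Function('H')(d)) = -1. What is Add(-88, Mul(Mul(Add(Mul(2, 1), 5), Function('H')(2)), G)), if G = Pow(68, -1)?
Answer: Rational(-3027, 34) ≈ -89.029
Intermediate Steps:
Function('H')(d) = -10 (Function('H')(d) = Add(-9, -1) = -10)
G = Rational(1, 68) ≈ 0.014706
Add(-88, Mul(Mul(Add(Mul(2, 1), 5), Function('H')(2)), G)) = Add(-88, Mul(Mul(Add(Mul(2, 1), 5), -10), Rational(1, 68))) = Add(-88, Mul(Mul(Add(2, 5), -10), Rational(1, 68))) = Add(-88, Mul(Mul(7, -10), Rational(1, 68))) = Add(-88, Mul(-70, Rational(1, 68))) = Add(-88, Rational(-35, 34)) = Rational(-3027, 34)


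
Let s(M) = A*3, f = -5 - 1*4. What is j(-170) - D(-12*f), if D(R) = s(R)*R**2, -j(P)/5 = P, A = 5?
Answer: -174110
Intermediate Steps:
f = -9 (f = -5 - 4 = -9)
s(M) = 15 (s(M) = 5*3 = 15)
j(P) = -5*P
D(R) = 15*R**2
j(-170) - D(-12*f) = -5*(-170) - 15*(-12*(-9))**2 = 850 - 15*108**2 = 850 - 15*11664 = 850 - 1*174960 = 850 - 174960 = -174110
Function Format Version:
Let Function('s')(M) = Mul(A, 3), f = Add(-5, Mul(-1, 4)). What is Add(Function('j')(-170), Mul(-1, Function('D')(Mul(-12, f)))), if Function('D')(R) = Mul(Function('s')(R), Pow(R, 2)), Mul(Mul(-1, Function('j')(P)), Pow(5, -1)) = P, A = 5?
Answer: -174110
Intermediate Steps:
f = -9 (f = Add(-5, -4) = -9)
Function('s')(M) = 15 (Function('s')(M) = Mul(5, 3) = 15)
Function('j')(P) = Mul(-5, P)
Function('D')(R) = Mul(15, Pow(R, 2))
Add(Function('j')(-170), Mul(-1, Function('D')(Mul(-12, f)))) = Add(Mul(-5, -170), Mul(-1, Mul(15, Pow(Mul(-12, -9), 2)))) = Add(850, Mul(-1, Mul(15, Pow(108, 2)))) = Add(850, Mul(-1, Mul(15, 11664))) = Add(850, Mul(-1, 174960)) = Add(850, -174960) = -174110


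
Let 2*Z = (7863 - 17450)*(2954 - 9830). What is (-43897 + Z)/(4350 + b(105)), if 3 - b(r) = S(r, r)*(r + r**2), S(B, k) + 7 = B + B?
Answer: -32916209/2255037 ≈ -14.597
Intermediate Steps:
S(B, k) = -7 + 2*B (S(B, k) = -7 + (B + B) = -7 + 2*B)
b(r) = 3 - (-7 + 2*r)*(r + r**2)
Z = 32960106 (Z = ((7863 - 17450)*(2954 - 9830))/2 = (-9587*(-6876))/2 = (1/2)*65920212 = 32960106)
(-43897 + Z)/(4350 + b(105)) = (-43897 + 32960106)/(4350 + (3 - 2*105**3 + 5*105**2 + 7*105)) = 32916209/(4350 + (3 - 2*1157625 + 5*11025 + 735)) = 32916209/(4350 + (3 - 2315250 + 55125 + 735)) = 32916209/(4350 - 2259387) = 32916209/(-2255037) = 32916209*(-1/2255037) = -32916209/2255037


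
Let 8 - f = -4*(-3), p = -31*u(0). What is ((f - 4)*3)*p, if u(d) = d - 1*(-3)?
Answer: 2232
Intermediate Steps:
u(d) = 3 + d (u(d) = d + 3 = 3 + d)
p = -93 (p = -31*(3 + 0) = -31*3 = -93)
f = -4 (f = 8 - (-4)*(-3) = 8 - 1*12 = 8 - 12 = -4)
((f - 4)*3)*p = ((-4 - 4)*3)*(-93) = -8*3*(-93) = -24*(-93) = 2232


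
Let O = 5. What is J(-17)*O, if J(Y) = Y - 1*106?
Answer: -615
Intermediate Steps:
J(Y) = -106 + Y (J(Y) = Y - 106 = -106 + Y)
J(-17)*O = (-106 - 17)*5 = -123*5 = -615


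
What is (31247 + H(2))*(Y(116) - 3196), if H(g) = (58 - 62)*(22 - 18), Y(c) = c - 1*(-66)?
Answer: -94130234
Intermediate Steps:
Y(c) = 66 + c (Y(c) = c + 66 = 66 + c)
H(g) = -16 (H(g) = -4*4 = -16)
(31247 + H(2))*(Y(116) - 3196) = (31247 - 16)*((66 + 116) - 3196) = 31231*(182 - 3196) = 31231*(-3014) = -94130234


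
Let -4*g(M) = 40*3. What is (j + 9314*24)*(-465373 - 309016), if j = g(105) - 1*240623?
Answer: 13255216513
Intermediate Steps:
g(M) = -30 (g(M) = -10*3 = -¼*120 = -30)
j = -240653 (j = -30 - 1*240623 = -30 - 240623 = -240653)
(j + 9314*24)*(-465373 - 309016) = (-240653 + 9314*24)*(-465373 - 309016) = (-240653 + 223536)*(-774389) = -17117*(-774389) = 13255216513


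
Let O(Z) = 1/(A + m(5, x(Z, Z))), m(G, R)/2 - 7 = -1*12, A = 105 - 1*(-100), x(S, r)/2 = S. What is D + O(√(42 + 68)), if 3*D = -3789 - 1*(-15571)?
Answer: 255277/65 ≈ 3927.3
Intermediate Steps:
x(S, r) = 2*S
A = 205 (A = 105 + 100 = 205)
D = 11782/3 (D = (-3789 - 1*(-15571))/3 = (-3789 + 15571)/3 = (⅓)*11782 = 11782/3 ≈ 3927.3)
m(G, R) = -10 (m(G, R) = 14 + 2*(-1*12) = 14 + 2*(-12) = 14 - 24 = -10)
O(Z) = 1/195 (O(Z) = 1/(205 - 10) = 1/195)
D + O(√(42 + 68)) = 11782/3 + 1/195 = 255277/65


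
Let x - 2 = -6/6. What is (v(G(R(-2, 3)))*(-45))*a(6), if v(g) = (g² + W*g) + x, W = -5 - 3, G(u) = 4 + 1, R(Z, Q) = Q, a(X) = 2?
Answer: 1260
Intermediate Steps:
x = 1 (x = 2 - 6/6 = 2 - 6*⅙ = 2 - 1 = 1)
G(u) = 5
W = -8
v(g) = 1 + g² - 8*g (v(g) = (g² - 8*g) + 1 = 1 + g² - 8*g)
(v(G(R(-2, 3)))*(-45))*a(6) = ((1 + 5² - 8*5)*(-45))*2 = ((1 + 25 - 40)*(-45))*2 = -14*(-45)*2 = 630*2 = 1260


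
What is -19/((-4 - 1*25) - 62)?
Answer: 19/91 ≈ 0.20879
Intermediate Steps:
-19/((-4 - 1*25) - 62) = -19/((-4 - 25) - 62) = -19/(-29 - 62) = -19/(-91) = -1/91*(-19) = 19/91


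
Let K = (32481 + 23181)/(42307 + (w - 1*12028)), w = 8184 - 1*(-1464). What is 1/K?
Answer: 13309/18554 ≈ 0.71731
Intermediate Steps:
w = 9648 (w = 8184 + 1464 = 9648)
K = 18554/13309 (K = (32481 + 23181)/(42307 + (9648 - 1*12028)) = 55662/(42307 + (9648 - 12028)) = 55662/(42307 - 2380) = 55662/39927 = 55662*(1/39927) = 18554/13309 ≈ 1.3941)
1/K = 1/(18554/13309) = 13309/18554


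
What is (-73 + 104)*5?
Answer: 155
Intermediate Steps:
(-73 + 104)*5 = 31*5 = 155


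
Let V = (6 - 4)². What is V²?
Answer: 16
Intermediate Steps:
V = 4 (V = 2² = 4)
V² = 4² = 16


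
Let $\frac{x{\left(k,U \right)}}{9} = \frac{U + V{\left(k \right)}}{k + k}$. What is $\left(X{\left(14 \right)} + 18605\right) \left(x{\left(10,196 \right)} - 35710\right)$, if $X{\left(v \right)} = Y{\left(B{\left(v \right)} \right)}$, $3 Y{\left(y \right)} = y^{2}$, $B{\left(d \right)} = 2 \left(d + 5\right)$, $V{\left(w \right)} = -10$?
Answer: $- \frac{20399263117}{30} \approx -6.7997 \cdot 10^{8}$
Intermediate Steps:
$B{\left(d \right)} = 10 + 2 d$ ($B{\left(d \right)} = 2 \left(5 + d\right) = 10 + 2 d$)
$Y{\left(y \right)} = \frac{y^{2}}{3}$
$x{\left(k,U \right)} = \frac{9 \left(-10 + U\right)}{2 k}$ ($x{\left(k,U \right)} = 9 \frac{U - 10}{k + k} = 9 \frac{-10 + U}{2 k} = \frac{9 \left(-10 + U\right)}{2 k}$)
$X{\left(v \right)} = \frac{\left(10 + 2 v\right)^{2}}{3}$
$\left(X{\left(14 \right)} + 18605\right) \left(x{\left(10,196 \right)} - 35710\right) = \left(\frac{4 \left(5 + 14\right)^{2}}{3} + 18605\right) \left(\frac{9 \left(-10 + 196\right)}{2 \cdot 10} - 35710\right) = \left(\frac{4 \cdot 19^{2}}{3} + 18605\right) \left(\frac{9}{2} \cdot \frac{1}{10} \cdot 186 - 35710\right) = \left(\frac{4}{3} \cdot 361 + 18605\right) \left(\frac{837}{10} - 35710\right) = \left(\frac{1444}{3} + 18605\right) \left(- \frac{356263}{10}\right) = \frac{57259}{3} \left(- \frac{356263}{10}\right) = - \frac{20399263117}{30}$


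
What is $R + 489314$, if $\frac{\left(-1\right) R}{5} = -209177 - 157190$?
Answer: $2321149$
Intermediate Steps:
$R = 1831835$ ($R = - 5 \left(-209177 - 157190\right) = \left(-5\right) \left(-366367\right) = 1831835$)
$R + 489314 = 1831835 + 489314 = 2321149$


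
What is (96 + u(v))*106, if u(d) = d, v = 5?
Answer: 10706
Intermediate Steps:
(96 + u(v))*106 = (96 + 5)*106 = 101*106 = 10706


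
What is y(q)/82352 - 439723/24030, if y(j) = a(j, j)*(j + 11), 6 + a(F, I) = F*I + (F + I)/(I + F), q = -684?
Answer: -3801193666093/989459280 ≈ -3841.7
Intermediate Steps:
a(F, I) = -5 + F*I (a(F, I) = -6 + (F*I + (F + I)/(I + F)) = -6 + (F*I + (F + I)/(F + I)) = -6 + (F*I + 1) = -6 + (1 + F*I) = -5 + F*I)
y(j) = (-5 + j²)*(11 + j) (y(j) = (-5 + j*j)*(j + 11) = (-5 + j²)*(11 + j))
y(q)/82352 - 439723/24030 = ((-5 + (-684)²)*(11 - 684))/82352 - 439723/24030 = ((-5 + 467856)*(-673))*(1/82352) - 439723*1/24030 = (467851*(-673))*(1/82352) - 439723/24030 = -314863723*1/82352 - 439723/24030 = -314863723/82352 - 439723/24030 = -3801193666093/989459280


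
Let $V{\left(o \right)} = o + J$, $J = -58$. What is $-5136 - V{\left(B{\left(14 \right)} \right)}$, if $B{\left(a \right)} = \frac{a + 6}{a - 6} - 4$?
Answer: $- \frac{10153}{2} \approx -5076.5$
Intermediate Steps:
$B{\left(a \right)} = -4 + \frac{6 + a}{-6 + a}$ ($B{\left(a \right)} = \frac{6 + a}{-6 + a} - 4 = -4 + \frac{6 + a}{-6 + a}$)
$V{\left(o \right)} = -58 + o$ ($V{\left(o \right)} = o - 58 = -58 + o$)
$-5136 - V{\left(B{\left(14 \right)} \right)} = -5136 - \left(-58 + \frac{3 \left(10 - 14\right)}{-6 + 14}\right) = -5136 - \left(-58 + \frac{3 \left(10 - 14\right)}{8}\right) = -5136 - \left(-58 + 3 \cdot \frac{1}{8} \left(-4\right)\right) = -5136 - \left(-58 - \frac{3}{2}\right) = -5136 - - \frac{119}{2} = -5136 + \frac{119}{2} = - \frac{10153}{2}$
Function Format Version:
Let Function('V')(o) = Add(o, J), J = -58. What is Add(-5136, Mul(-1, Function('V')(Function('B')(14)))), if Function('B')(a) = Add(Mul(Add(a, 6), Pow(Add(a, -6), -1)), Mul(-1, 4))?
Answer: Rational(-10153, 2) ≈ -5076.5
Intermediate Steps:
Function('B')(a) = Add(-4, Mul(Pow(Add(-6, a), -1), Add(6, a))) (Function('B')(a) = Add(Mul(Add(6, a), Pow(Add(-6, a), -1)), -4) = Add(Mul(Pow(Add(-6, a), -1), Add(6, a)), -4) = Add(-4, Mul(Pow(Add(-6, a), -1), Add(6, a))))
Function('V')(o) = Add(-58, o) (Function('V')(o) = Add(o, -58) = Add(-58, o))
Add(-5136, Mul(-1, Function('V')(Function('B')(14)))) = Add(-5136, Mul(-1, Add(-58, Mul(3, Pow(Add(-6, 14), -1), Add(10, Mul(-1, 14)))))) = Add(-5136, Mul(-1, Add(-58, Mul(3, Pow(8, -1), Add(10, -14))))) = Add(-5136, Mul(-1, Add(-58, Mul(3, Rational(1, 8), -4)))) = Add(-5136, Mul(-1, Add(-58, Rational(-3, 2)))) = Add(-5136, Mul(-1, Rational(-119, 2))) = Add(-5136, Rational(119, 2)) = Rational(-10153, 2)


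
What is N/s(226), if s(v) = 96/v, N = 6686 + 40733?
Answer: 5358347/48 ≈ 1.1163e+5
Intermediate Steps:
N = 47419
N/s(226) = 47419/((96/226)) = 47419/((96*(1/226))) = 47419/(48/113) = 47419*(113/48) = 5358347/48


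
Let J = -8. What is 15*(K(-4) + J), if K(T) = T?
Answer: -180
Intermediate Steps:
15*(K(-4) + J) = 15*(-4 - 8) = 15*(-12) = -180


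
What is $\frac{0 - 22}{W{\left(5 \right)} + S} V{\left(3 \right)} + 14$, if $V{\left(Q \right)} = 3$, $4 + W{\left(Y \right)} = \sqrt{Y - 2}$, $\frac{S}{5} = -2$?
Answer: $\frac{3626}{193} + \frac{66 \sqrt{3}}{193} \approx 19.38$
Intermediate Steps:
$S = -10$ ($S = 5 \left(-2\right) = -10$)
$W{\left(Y \right)} = -4 + \sqrt{-2 + Y}$ ($W{\left(Y \right)} = -4 + \sqrt{Y - 2} = -4 + \sqrt{-2 + Y}$)
$\frac{0 - 22}{W{\left(5 \right)} + S} V{\left(3 \right)} + 14 = \frac{0 - 22}{\left(-4 + \sqrt{-2 + 5}\right) - 10} \cdot 3 + 14 = - \frac{22}{\left(-4 + \sqrt{3}\right) - 10} \cdot 3 + 14 = - \frac{22}{-14 + \sqrt{3}} \cdot 3 + 14 = - \frac{66}{-14 + \sqrt{3}} + 14 = 14 - \frac{66}{-14 + \sqrt{3}}$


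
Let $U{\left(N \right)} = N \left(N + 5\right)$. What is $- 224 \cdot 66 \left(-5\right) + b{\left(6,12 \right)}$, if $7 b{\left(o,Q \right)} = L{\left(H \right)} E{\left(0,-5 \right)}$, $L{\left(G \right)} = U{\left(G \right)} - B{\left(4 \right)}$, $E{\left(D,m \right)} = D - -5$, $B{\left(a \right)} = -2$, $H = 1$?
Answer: $\frac{517480}{7} \approx 73926.0$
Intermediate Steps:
$U{\left(N \right)} = N \left(5 + N\right)$
$E{\left(D,m \right)} = 5 + D$ ($E{\left(D,m \right)} = D + 5 = 5 + D$)
$L{\left(G \right)} = 2 + G \left(5 + G\right)$ ($L{\left(G \right)} = G \left(5 + G\right) - -2 = G \left(5 + G\right) + 2 = 2 + G \left(5 + G\right)$)
$b{\left(o,Q \right)} = \frac{40}{7}$ ($b{\left(o,Q \right)} = \frac{\left(2 + 1 \left(5 + 1\right)\right) \left(5 + 0\right)}{7} = \frac{\left(2 + 1 \cdot 6\right) 5}{7} = \frac{\left(2 + 6\right) 5}{7} = \frac{8 \cdot 5}{7} = \frac{1}{7} \cdot 40 = \frac{40}{7}$)
$- 224 \cdot 66 \left(-5\right) + b{\left(6,12 \right)} = - 224 \cdot 66 \left(-5\right) + \frac{40}{7} = \left(-224\right) \left(-330\right) + \frac{40}{7} = 73920 + \frac{40}{7} = \frac{517480}{7}$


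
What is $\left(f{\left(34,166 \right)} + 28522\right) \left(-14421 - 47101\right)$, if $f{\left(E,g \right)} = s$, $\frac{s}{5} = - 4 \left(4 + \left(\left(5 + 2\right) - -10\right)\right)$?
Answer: $-1728891244$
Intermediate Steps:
$s = -420$ ($s = 5 \left(- 4 \left(4 + \left(\left(5 + 2\right) - -10\right)\right)\right) = 5 \left(- 4 \left(4 + \left(7 + 10\right)\right)\right) = 5 \left(- 4 \left(4 + 17\right)\right) = 5 \left(\left(-4\right) 21\right) = 5 \left(-84\right) = -420$)
$f{\left(E,g \right)} = -420$
$\left(f{\left(34,166 \right)} + 28522\right) \left(-14421 - 47101\right) = \left(-420 + 28522\right) \left(-14421 - 47101\right) = 28102 \left(-61522\right) = -1728891244$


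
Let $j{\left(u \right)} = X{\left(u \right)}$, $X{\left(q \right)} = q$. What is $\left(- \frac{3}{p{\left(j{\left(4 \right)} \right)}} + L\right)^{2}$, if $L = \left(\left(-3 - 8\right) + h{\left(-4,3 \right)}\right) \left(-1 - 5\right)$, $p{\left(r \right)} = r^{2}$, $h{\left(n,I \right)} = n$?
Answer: $\frac{2064969}{256} \approx 8066.3$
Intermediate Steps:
$j{\left(u \right)} = u$
$L = 90$ ($L = \left(\left(-3 - 8\right) - 4\right) \left(-1 - 5\right) = \left(\left(-3 - 8\right) - 4\right) \left(-6\right) = \left(-11 - 4\right) \left(-6\right) = \left(-15\right) \left(-6\right) = 90$)
$\left(- \frac{3}{p{\left(j{\left(4 \right)} \right)}} + L\right)^{2} = \left(- \frac{3}{4^{2}} + 90\right)^{2} = \left(- \frac{3}{16} + 90\right)^{2} = \left(\frac{1437}{16}\right)^{2} = \frac{2064969}{256}$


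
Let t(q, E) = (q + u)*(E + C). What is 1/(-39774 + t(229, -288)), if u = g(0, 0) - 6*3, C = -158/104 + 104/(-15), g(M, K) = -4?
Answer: -260/26296317 ≈ -9.8873e-6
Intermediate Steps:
C = -6593/780 (C = -158*1/104 + 104*(-1/15) = -79/52 - 104/15 = -6593/780 ≈ -8.4526)
u = -22 (u = -4 - 6*3 = -4 - 18 = -22)
t(q, E) = (-22 + q)*(-6593/780 + E) (t(q, E) = (q - 22)*(E - 6593/780) = (-22 + q)*(-6593/780 + E))
1/(-39774 + t(229, -288)) = 1/(-39774 + (72523/390 - 22*(-288) - 6593/780*229 - 288*229)) = 1/(-39774 + (72523/390 + 6336 - 1509797/780 - 65952)) = 1/(-39774 - 15955077/260) = 1/(-26296317/260) = -260/26296317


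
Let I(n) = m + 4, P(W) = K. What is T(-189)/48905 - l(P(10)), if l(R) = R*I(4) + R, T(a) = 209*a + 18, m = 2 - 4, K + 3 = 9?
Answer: -919773/48905 ≈ -18.807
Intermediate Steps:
K = 6 (K = -3 + 9 = 6)
m = -2
T(a) = 18 + 209*a
P(W) = 6
I(n) = 2 (I(n) = -2 + 4 = 2)
l(R) = 3*R (l(R) = R*2 + R = 2*R + R = 3*R)
T(-189)/48905 - l(P(10)) = (18 + 209*(-189))/48905 - 3*6 = (18 - 39501)*(1/48905) - 1*18 = -39483*1/48905 - 18 = -39483/48905 - 18 = -919773/48905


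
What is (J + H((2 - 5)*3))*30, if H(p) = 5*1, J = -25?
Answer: -600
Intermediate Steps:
H(p) = 5
(J + H((2 - 5)*3))*30 = (-25 + 5)*30 = -20*30 = -600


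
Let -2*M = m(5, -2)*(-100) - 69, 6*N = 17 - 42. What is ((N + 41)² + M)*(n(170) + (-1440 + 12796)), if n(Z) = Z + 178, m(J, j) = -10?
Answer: 93874858/9 ≈ 1.0431e+7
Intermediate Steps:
n(Z) = 178 + Z
N = -25/6 (N = (17 - 42)/6 = (⅙)*(-25) = -25/6 ≈ -4.1667)
M = -931/2 (M = -(-10*(-100) - 69)/2 = -(1000 - 69)/2 = -½*931 = -931/2 ≈ -465.50)
((N + 41)² + M)*(n(170) + (-1440 + 12796)) = ((-25/6 + 41)² - 931/2)*((178 + 170) + (-1440 + 12796)) = ((221/6)² - 931/2)*(348 + 11356) = (48841/36 - 931/2)*11704 = (32083/36)*11704 = 93874858/9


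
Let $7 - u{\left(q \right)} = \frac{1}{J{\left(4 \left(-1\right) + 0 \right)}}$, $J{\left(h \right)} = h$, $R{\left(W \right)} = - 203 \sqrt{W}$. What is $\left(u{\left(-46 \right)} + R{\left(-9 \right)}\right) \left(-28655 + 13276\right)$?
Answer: $- \frac{445991}{4} + 9365811 i \approx -1.115 \cdot 10^{5} + 9.3658 \cdot 10^{6} i$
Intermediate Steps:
$u{\left(q \right)} = \frac{29}{4}$ ($u{\left(q \right)} = 7 - \frac{1}{4 \left(-1\right) + 0} = 7 - \frac{1}{-4 + 0} = 7 - \frac{1}{-4} = 7 - - \frac{1}{4} = 7 + \frac{1}{4} = \frac{29}{4}$)
$\left(u{\left(-46 \right)} + R{\left(-9 \right)}\right) \left(-28655 + 13276\right) = \left(\frac{29}{4} - 203 \sqrt{-9}\right) \left(-28655 + 13276\right) = \left(\frac{29}{4} - 203 \cdot 3 i\right) \left(-15379\right) = \left(\frac{29}{4} - 609 i\right) \left(-15379\right) = - \frac{445991}{4} + 9365811 i$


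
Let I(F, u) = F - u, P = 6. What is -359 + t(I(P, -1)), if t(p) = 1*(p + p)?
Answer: -345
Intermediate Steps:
t(p) = 2*p (t(p) = 1*(2*p) = 2*p)
-359 + t(I(P, -1)) = -359 + 2*(6 - 1*(-1)) = -359 + 2*(6 + 1) = -359 + 2*7 = -359 + 14 = -345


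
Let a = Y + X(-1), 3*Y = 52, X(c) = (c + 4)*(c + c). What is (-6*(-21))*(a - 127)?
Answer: -14574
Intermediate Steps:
X(c) = 2*c*(4 + c) (X(c) = (4 + c)*(2*c) = 2*c*(4 + c))
Y = 52/3 (Y = (⅓)*52 = 52/3 ≈ 17.333)
a = 34/3 (a = 52/3 + 2*(-1)*(4 - 1) = 52/3 + 2*(-1)*3 = 52/3 - 6 = 34/3 ≈ 11.333)
(-6*(-21))*(a - 127) = (-6*(-21))*(34/3 - 127) = 126*(-347/3) = -14574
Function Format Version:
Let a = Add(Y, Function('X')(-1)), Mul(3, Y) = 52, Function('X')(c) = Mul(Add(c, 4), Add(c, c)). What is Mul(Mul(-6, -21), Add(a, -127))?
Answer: -14574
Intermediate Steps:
Function('X')(c) = Mul(2, c, Add(4, c)) (Function('X')(c) = Mul(Add(4, c), Mul(2, c)) = Mul(2, c, Add(4, c)))
Y = Rational(52, 3) (Y = Mul(Rational(1, 3), 52) = Rational(52, 3) ≈ 17.333)
a = Rational(34, 3) (a = Add(Rational(52, 3), Mul(2, -1, Add(4, -1))) = Add(Rational(52, 3), Mul(2, -1, 3)) = Add(Rational(52, 3), -6) = Rational(34, 3) ≈ 11.333)
Mul(Mul(-6, -21), Add(a, -127)) = Mul(Mul(-6, -21), Add(Rational(34, 3), -127)) = Mul(126, Rational(-347, 3)) = -14574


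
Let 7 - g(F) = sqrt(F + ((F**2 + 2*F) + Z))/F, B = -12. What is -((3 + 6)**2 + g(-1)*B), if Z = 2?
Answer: 3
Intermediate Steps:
g(F) = 7 - sqrt(2 + F**2 + 3*F)/F (g(F) = 7 - sqrt(F + ((F**2 + 2*F) + 2))/F = 7 - sqrt(F + (2 + F**2 + 2*F))/F = 7 - sqrt(2 + F**2 + 3*F)/F)
-((3 + 6)**2 + g(-1)*B) = -((3 + 6)**2 + (7 - 1*sqrt(2 + (-1)**2 + 3*(-1))/(-1))*(-12)) = -(9**2 + (7 - 1*(-1)*sqrt(2 + 1 - 3))*(-12)) = -(81 + (7 - 1*(-1)*sqrt(0))*(-12)) = -(81 + (7 - 1*(-1)*0)*(-12)) = -(81 + (7 + 0)*(-12)) = -(81 + 7*(-12)) = -(81 - 84) = -1*(-3) = 3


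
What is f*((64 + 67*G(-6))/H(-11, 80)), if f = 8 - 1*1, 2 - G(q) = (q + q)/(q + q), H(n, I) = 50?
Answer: 917/50 ≈ 18.340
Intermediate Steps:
G(q) = 1 (G(q) = 2 - (q + q)/(q + q) = 2 - 2*q/(2*q) = 2 - 2*q*1/(2*q) = 2 - 1*1 = 2 - 1 = 1)
f = 7 (f = 8 - 1 = 7)
f*((64 + 67*G(-6))/H(-11, 80)) = 7*((64 + 67*1)/50) = 7*((64 + 67)*(1/50)) = 7*(131*(1/50)) = 7*(131/50) = 917/50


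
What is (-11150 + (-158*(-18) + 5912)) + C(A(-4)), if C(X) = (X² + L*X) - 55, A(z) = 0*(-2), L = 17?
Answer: -2449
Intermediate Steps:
A(z) = 0
C(X) = -55 + X² + 17*X (C(X) = (X² + 17*X) - 55 = -55 + X² + 17*X)
(-11150 + (-158*(-18) + 5912)) + C(A(-4)) = (-11150 + (-158*(-18) + 5912)) + (-55 + 0² + 17*0) = (-11150 + (2844 + 5912)) + (-55 + 0 + 0) = (-11150 + 8756) - 55 = -2394 - 55 = -2449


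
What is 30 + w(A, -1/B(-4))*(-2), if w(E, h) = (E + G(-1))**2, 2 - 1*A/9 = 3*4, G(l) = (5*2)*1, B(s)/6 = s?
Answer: -12770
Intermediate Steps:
B(s) = 6*s
G(l) = 10 (G(l) = 10*1 = 10)
A = -90 (A = 18 - 27*4 = 18 - 9*12 = 18 - 108 = -90)
w(E, h) = (10 + E)**2 (w(E, h) = (E + 10)**2 = (10 + E)**2)
30 + w(A, -1/B(-4))*(-2) = 30 + (10 - 90)**2*(-2) = 30 + (-80)**2*(-2) = 30 + 6400*(-2) = 30 - 12800 = -12770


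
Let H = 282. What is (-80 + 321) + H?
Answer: 523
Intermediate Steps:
(-80 + 321) + H = (-80 + 321) + 282 = 241 + 282 = 523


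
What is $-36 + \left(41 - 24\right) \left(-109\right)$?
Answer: $-1889$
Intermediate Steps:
$-36 + \left(41 - 24\right) \left(-109\right) = -36 + 17 \left(-109\right) = -36 - 1853 = -1889$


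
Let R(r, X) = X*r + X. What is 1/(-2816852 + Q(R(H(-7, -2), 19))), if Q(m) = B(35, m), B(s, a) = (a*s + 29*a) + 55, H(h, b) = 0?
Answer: -1/2815581 ≈ -3.5517e-7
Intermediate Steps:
B(s, a) = 55 + 29*a + a*s (B(s, a) = (29*a + a*s) + 55 = 55 + 29*a + a*s)
R(r, X) = X + X*r
Q(m) = 55 + 64*m (Q(m) = 55 + 29*m + m*35 = 55 + 29*m + 35*m = 55 + 64*m)
1/(-2816852 + Q(R(H(-7, -2), 19))) = 1/(-2816852 + (55 + 64*(19*(1 + 0)))) = 1/(-2816852 + (55 + 64*(19*1))) = 1/(-2816852 + (55 + 64*19)) = 1/(-2816852 + (55 + 1216)) = 1/(-2816852 + 1271) = 1/(-2815581) = -1/2815581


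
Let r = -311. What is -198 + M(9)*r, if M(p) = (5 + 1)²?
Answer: -11394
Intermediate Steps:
M(p) = 36 (M(p) = 6² = 36)
-198 + M(9)*r = -198 + 36*(-311) = -198 - 11196 = -11394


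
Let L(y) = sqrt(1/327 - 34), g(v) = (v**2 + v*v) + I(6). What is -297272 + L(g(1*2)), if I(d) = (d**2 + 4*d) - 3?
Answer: -297272 + I*sqrt(3635259)/327 ≈ -2.9727e+5 + 5.8307*I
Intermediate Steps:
I(d) = -3 + d**2 + 4*d
g(v) = 57 + 2*v**2 (g(v) = (v**2 + v*v) + (-3 + 6**2 + 4*6) = (v**2 + v**2) + (-3 + 36 + 24) = 2*v**2 + 57 = 57 + 2*v**2)
L(y) = I*sqrt(3635259)/327 (L(y) = sqrt(1/327 - 34) = sqrt(-11117/327) = I*sqrt(3635259)/327)
-297272 + L(g(1*2)) = -297272 + I*sqrt(3635259)/327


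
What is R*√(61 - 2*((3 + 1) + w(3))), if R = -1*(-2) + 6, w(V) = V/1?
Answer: 8*√47 ≈ 54.845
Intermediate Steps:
w(V) = V (w(V) = V*1 = V)
R = 8 (R = 2 + 6 = 8)
R*√(61 - 2*((3 + 1) + w(3))) = 8*√(61 - 2*((3 + 1) + 3)) = 8*√(61 - 2*(4 + 3)) = 8*√(61 - 2*7) = 8*√(61 - 14) = 8*√47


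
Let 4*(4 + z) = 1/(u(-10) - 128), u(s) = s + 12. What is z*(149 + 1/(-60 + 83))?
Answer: -1728569/2898 ≈ -596.47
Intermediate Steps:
u(s) = 12 + s
z = -2017/504 (z = -4 + 1/(4*((12 - 10) - 128)) = -4 + 1/(4*(2 - 128)) = -4 + (¼)/(-126) = -4 + (¼)*(-1/126) = -4 - 1/504 = -2017/504 ≈ -4.0020)
z*(149 + 1/(-60 + 83)) = -2017*(149 + 1/(-60 + 83))/504 = -2017*(149 + 1/23)/504 = -2017/504*3428/23 = -1728569/2898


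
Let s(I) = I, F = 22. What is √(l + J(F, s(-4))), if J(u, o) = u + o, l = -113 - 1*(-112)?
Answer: √17 ≈ 4.1231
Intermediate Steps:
l = -1 (l = -113 + 112 = -1)
J(u, o) = o + u
√(l + J(F, s(-4))) = √(-1 + (-4 + 22)) = √(-1 + 18) = √17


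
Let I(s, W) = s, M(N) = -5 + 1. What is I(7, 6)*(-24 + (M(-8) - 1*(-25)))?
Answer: -21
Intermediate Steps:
M(N) = -4
I(7, 6)*(-24 + (M(-8) - 1*(-25))) = 7*(-24 + (-4 - 1*(-25))) = 7*(-24 + (-4 + 25)) = 7*(-24 + 21) = 7*(-3) = -21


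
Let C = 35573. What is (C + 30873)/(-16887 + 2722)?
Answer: -66446/14165 ≈ -4.6909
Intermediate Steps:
(C + 30873)/(-16887 + 2722) = (35573 + 30873)/(-16887 + 2722) = 66446/(-14165) = 66446*(-1/14165) = -66446/14165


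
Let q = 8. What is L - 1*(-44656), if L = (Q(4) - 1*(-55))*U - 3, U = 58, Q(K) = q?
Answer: 48307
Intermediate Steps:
Q(K) = 8
L = 3651 (L = (8 - 1*(-55))*58 - 3 = (8 + 55)*58 - 3 = 63*58 - 3 = 3654 - 3 = 3651)
L - 1*(-44656) = 3651 - 1*(-44656) = 3651 + 44656 = 48307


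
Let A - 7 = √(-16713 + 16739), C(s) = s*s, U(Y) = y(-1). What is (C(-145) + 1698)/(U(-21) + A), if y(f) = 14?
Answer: 477183/415 - 22723*√26/415 ≈ 870.65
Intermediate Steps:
U(Y) = 14
C(s) = s²
A = 7 + √26 (A = 7 + √(-16713 + 16739) = 7 + √26 ≈ 12.099)
(C(-145) + 1698)/(U(-21) + A) = ((-145)² + 1698)/(14 + (7 + √26)) = (21025 + 1698)/(21 + √26) = 22723/(21 + √26)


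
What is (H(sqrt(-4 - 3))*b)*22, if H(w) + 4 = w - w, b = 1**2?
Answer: -88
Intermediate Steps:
b = 1
H(w) = -4 (H(w) = -4 + (w - w) = -4 + 0 = -4)
(H(sqrt(-4 - 3))*b)*22 = -4*1*22 = -4*22 = -88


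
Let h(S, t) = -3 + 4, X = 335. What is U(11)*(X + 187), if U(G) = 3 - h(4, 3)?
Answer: 1044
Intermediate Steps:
h(S, t) = 1
U(G) = 2 (U(G) = 3 - 1*1 = 3 - 1 = 2)
U(11)*(X + 187) = 2*(335 + 187) = 2*522 = 1044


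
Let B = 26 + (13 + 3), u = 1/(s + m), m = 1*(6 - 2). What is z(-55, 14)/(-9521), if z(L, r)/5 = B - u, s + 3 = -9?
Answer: -1685/76168 ≈ -0.022122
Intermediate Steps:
s = -12 (s = -3 - 9 = -12)
m = 4 (m = 1*4 = 4)
u = -1/8 (u = 1/(-12 + 4) = 1/(-8) = -1/8 ≈ -0.12500)
B = 42 (B = 26 + 16 = 42)
z(L, r) = 1685/8 (z(L, r) = 5*(42 - 1*(-1/8)) = 5*(42 + 1/8) = 5*(337/8) = 1685/8)
z(-55, 14)/(-9521) = (1685/8)/(-9521) = (1685/8)*(-1/9521) = -1685/76168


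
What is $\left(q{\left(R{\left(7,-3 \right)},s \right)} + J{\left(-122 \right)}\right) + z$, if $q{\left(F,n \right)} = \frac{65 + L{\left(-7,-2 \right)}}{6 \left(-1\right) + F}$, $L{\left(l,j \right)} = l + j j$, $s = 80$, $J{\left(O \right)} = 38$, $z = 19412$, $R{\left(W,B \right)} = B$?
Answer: $\frac{174988}{9} \approx 19443.0$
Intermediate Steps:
$L{\left(l,j \right)} = l + j^{2}$
$q{\left(F,n \right)} = \frac{62}{-6 + F}$ ($q{\left(F,n \right)} = \frac{65 - \left(7 - \left(-2\right)^{2}\right)}{6 \left(-1\right) + F} = \frac{65 + \left(-7 + 4\right)}{-6 + F} = \frac{65 - 3}{-6 + F} = \frac{62}{-6 + F}$)
$\left(q{\left(R{\left(7,-3 \right)},s \right)} + J{\left(-122 \right)}\right) + z = \left(\frac{62}{-6 - 3} + 38\right) + 19412 = \left(\frac{62}{-9} + 38\right) + 19412 = \left(62 \left(- \frac{1}{9}\right) + 38\right) + 19412 = \left(- \frac{62}{9} + 38\right) + 19412 = \frac{280}{9} + 19412 = \frac{174988}{9}$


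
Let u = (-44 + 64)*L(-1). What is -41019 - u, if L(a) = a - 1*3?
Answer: -40939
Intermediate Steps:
L(a) = -3 + a (L(a) = a - 3 = -3 + a)
u = -80 (u = (-44 + 64)*(-3 - 1) = 20*(-4) = -80)
-41019 - u = -41019 - 1*(-80) = -41019 + 80 = -40939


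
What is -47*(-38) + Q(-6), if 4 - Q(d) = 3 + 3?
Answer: 1784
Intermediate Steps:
Q(d) = -2 (Q(d) = 4 - (3 + 3) = 4 - 1*6 = 4 - 6 = -2)
-47*(-38) + Q(-6) = -47*(-38) - 2 = 1786 - 2 = 1784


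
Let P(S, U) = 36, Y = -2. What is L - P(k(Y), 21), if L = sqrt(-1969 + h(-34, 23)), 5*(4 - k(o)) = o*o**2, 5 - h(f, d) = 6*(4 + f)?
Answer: -36 + 2*I*sqrt(446) ≈ -36.0 + 42.237*I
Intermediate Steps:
h(f, d) = -19 - 6*f (h(f, d) = 5 - 6*(4 + f) = 5 - (24 + 6*f) = 5 + (-24 - 6*f) = -19 - 6*f)
k(o) = 4 - o**3/5 (k(o) = 4 - o*o**2/5 = 4 - o**3/5)
L = 2*I*sqrt(446) (L = sqrt(-1969 + (-19 - 6*(-34))) = sqrt(-1969 + (-19 + 204)) = sqrt(-1969 + 185) = sqrt(-1784) = 2*I*sqrt(446) ≈ 42.237*I)
L - P(k(Y), 21) = 2*I*sqrt(446) - 1*36 = 2*I*sqrt(446) - 36 = -36 + 2*I*sqrt(446)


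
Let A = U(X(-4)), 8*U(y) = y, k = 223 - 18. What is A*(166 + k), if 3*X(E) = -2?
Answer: -371/12 ≈ -30.917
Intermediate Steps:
X(E) = -2/3 (X(E) = (1/3)*(-2) = -2/3)
k = 205
U(y) = y/8
A = -1/12 (A = (1/8)*(-2/3) = -1/12 ≈ -0.083333)
A*(166 + k) = -(166 + 205)/12 = -1/12*371 = -371/12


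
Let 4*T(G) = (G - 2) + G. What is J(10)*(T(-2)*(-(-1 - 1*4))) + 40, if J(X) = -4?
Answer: 70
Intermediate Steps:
T(G) = -½ + G/2 (T(G) = ((G - 2) + G)/4 = ((-2 + G) + G)/4 = (-2 + 2*G)/4 = -½ + G/2)
J(10)*(T(-2)*(-(-1 - 1*4))) + 40 = -4*(-½ + (½)*(-2))*(-(-1 - 1*4)) + 40 = -4*(-½ - 1)*(-(-1 - 4)) + 40 = -(-6)*(-1*(-5)) + 40 = -(-6)*5 + 40 = -4*(-15/2) + 40 = 30 + 40 = 70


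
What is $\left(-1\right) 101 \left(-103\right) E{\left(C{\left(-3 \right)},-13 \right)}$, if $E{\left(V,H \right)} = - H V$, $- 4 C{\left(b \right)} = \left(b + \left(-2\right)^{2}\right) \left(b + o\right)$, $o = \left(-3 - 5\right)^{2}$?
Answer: $- \frac{8249579}{4} \approx -2.0624 \cdot 10^{6}$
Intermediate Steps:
$o = 64$ ($o = \left(-8\right)^{2} = 64$)
$C{\left(b \right)} = - \frac{\left(4 + b\right) \left(64 + b\right)}{4}$ ($C{\left(b \right)} = - \frac{\left(b + \left(-2\right)^{2}\right) \left(b + 64\right)}{4} = - \frac{\left(b + 4\right) \left(64 + b\right)}{4} = - \frac{\left(4 + b\right) \left(64 + b\right)}{4}$)
$E{\left(V,H \right)} = - H V$
$\left(-1\right) 101 \left(-103\right) E{\left(C{\left(-3 \right)},-13 \right)} = \left(-1\right) 101 \left(-103\right) \left(\left(-1\right) \left(-13\right) \left(-64 - -51 - \frac{\left(-3\right)^{2}}{4}\right)\right) = \left(-101\right) \left(-103\right) \left(\left(-1\right) \left(-13\right) \left(-64 + 51 - \frac{9}{4}\right)\right) = 10403 \left(\left(-1\right) \left(-13\right) \left(-64 + 51 - \frac{9}{4}\right)\right) = 10403 \left(\left(-1\right) \left(-13\right) \left(- \frac{61}{4}\right)\right) = 10403 \left(- \frac{793}{4}\right) = - \frac{8249579}{4}$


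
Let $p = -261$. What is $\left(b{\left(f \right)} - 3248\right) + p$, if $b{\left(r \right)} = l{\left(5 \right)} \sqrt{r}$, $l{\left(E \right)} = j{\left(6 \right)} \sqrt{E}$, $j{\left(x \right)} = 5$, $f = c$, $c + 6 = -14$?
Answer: $-3509 + 50 i \approx -3509.0 + 50.0 i$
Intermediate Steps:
$c = -20$ ($c = -6 - 14 = -20$)
$f = -20$
$l{\left(E \right)} = 5 \sqrt{E}$
$b{\left(r \right)} = 5 \sqrt{5} \sqrt{r}$
$\left(b{\left(f \right)} - 3248\right) + p = \left(5 \sqrt{5} \sqrt{-20} - 3248\right) - 261 = \left(5 \sqrt{5} \cdot 2 i \sqrt{5} - 3248\right) - 261 = \left(50 i - 3248\right) - 261 = \left(-3248 + 50 i\right) - 261 = -3509 + 50 i$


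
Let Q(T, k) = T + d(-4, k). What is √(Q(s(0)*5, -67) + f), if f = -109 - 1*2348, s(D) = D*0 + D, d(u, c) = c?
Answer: 2*I*√631 ≈ 50.239*I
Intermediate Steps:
s(D) = D (s(D) = 0 + D = D)
f = -2457 (f = -109 - 2348 = -2457)
Q(T, k) = T + k
√(Q(s(0)*5, -67) + f) = √((0*5 - 67) - 2457) = √((0 - 67) - 2457) = √(-67 - 2457) = √(-2524) = 2*I*√631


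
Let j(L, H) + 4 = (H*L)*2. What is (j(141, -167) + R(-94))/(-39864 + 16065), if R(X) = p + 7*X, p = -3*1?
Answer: 47759/23799 ≈ 2.0068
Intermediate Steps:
p = -3
R(X) = -3 + 7*X
j(L, H) = -4 + 2*H*L (j(L, H) = -4 + (H*L)*2 = -4 + 2*H*L)
(j(141, -167) + R(-94))/(-39864 + 16065) = ((-4 + 2*(-167)*141) + (-3 + 7*(-94)))/(-39864 + 16065) = ((-4 - 47094) + (-3 - 658))/(-23799) = (-47098 - 661)*(-1/23799) = -47759*(-1/23799) = 47759/23799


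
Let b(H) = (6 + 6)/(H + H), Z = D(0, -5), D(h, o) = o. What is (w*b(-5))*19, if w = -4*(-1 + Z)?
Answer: -2736/5 ≈ -547.20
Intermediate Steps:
Z = -5
b(H) = 6/H (b(H) = 12/((2*H)) = 12*(1/(2*H)) = 6/H)
w = 24 (w = -4*(-1 - 5) = -4*(-6) = 24)
(w*b(-5))*19 = (24*(6/(-5)))*19 = (24*(6*(-1/5)))*19 = (24*(-6/5))*19 = -144/5*19 = -2736/5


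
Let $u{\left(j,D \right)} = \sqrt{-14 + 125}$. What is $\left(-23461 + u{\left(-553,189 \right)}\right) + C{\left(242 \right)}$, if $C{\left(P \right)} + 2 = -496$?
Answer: $-23959 + \sqrt{111} \approx -23948.0$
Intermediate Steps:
$u{\left(j,D \right)} = \sqrt{111}$
$C{\left(P \right)} = -498$ ($C{\left(P \right)} = -2 - 496 = -498$)
$\left(-23461 + u{\left(-553,189 \right)}\right) + C{\left(242 \right)} = \left(-23461 + \sqrt{111}\right) - 498 = -23959 + \sqrt{111}$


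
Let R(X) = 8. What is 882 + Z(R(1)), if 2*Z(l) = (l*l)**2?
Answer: 2930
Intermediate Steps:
Z(l) = l**4/2 (Z(l) = (l*l)**2/2 = (l**2)**2/2 = l**4/2)
882 + Z(R(1)) = 882 + (1/2)*8**4 = 882 + (1/2)*4096 = 882 + 2048 = 2930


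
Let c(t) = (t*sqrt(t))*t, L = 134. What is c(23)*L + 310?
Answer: 310 + 70886*sqrt(23) ≈ 3.4027e+5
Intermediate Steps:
c(t) = t**(5/2) (c(t) = t**(3/2)*t = t**(5/2))
c(23)*L + 310 = 23**(5/2)*134 + 310 = (529*sqrt(23))*134 + 310 = 70886*sqrt(23) + 310 = 310 + 70886*sqrt(23)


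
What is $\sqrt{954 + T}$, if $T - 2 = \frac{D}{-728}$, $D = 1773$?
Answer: $\frac{\sqrt{126343490}}{364} \approx 30.88$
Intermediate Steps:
$T = - \frac{317}{728}$ ($T = 2 + \frac{1773}{-728} = 2 + 1773 \left(- \frac{1}{728}\right) = 2 - \frac{1773}{728} = - \frac{317}{728} \approx -0.43544$)
$\sqrt{954 + T} = \sqrt{954 - \frac{317}{728}} = \sqrt{\frac{694195}{728}} = \frac{\sqrt{126343490}}{364}$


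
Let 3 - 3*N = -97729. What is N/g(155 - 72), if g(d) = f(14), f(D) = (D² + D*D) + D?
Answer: 48866/609 ≈ 80.240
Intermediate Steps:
f(D) = D + 2*D² (f(D) = (D² + D²) + D = 2*D² + D = D + 2*D²)
g(d) = 406 (g(d) = 14*(1 + 2*14) = 14*(1 + 28) = 14*29 = 406)
N = 97732/3 (N = 1 - ⅓*(-97729) = 1 + 97729/3 = 97732/3 ≈ 32577.)
N/g(155 - 72) = (97732/3)/406 = (97732/3)*(1/406) = 48866/609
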